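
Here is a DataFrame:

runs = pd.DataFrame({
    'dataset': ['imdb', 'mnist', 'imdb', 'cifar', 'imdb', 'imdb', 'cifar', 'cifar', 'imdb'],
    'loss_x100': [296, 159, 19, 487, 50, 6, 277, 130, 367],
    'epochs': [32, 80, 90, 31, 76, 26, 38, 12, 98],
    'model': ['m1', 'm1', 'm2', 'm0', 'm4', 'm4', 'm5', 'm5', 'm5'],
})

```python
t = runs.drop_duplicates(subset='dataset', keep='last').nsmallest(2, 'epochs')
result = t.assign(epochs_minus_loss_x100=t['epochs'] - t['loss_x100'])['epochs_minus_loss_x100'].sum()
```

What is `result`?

drop duplicate dataset (keep=last):
  dataset  loss_x100  epochs model
1   mnist        159      80    m1
7   cifar        130      12    m5
8    imdb        367      98    m5
take 2 rows with smallest epochs:
  dataset  loss_x100  epochs model
7   cifar        130      12    m5
1   mnist        159      80    m1
add column epochs_minus_loss_x100 = t['epochs'] - t['loss_x100']:
  dataset  loss_x100  epochs model  epochs_minus_loss_x100
7   cifar        130      12    m5                    -118
1   mnist        159      80    m1                     -79
So sum() = -197.

-197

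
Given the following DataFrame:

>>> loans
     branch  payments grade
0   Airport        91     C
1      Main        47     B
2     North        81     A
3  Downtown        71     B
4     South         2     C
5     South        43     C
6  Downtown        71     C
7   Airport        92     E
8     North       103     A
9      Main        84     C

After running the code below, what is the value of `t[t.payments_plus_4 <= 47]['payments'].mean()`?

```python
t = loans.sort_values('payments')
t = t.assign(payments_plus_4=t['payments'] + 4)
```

22.5

sort by payments:
     branch  payments grade
4     South         2     C
5     South        43     C
1      Main        47     B
3  Downtown        71     B
6  Downtown        71     C
2     North        81     A
9      Main        84     C
0   Airport        91     C
7   Airport        92     E
8     North       103     A
add column payments_plus_4 = t['payments'] + 4:
     branch  payments grade  payments_plus_4
4     South         2     C                6
5     South        43     C               47
1      Main        47     B               51
3  Downtown        71     B               75
6  Downtown        71     C               75
2     North        81     A               85
9      Main        84     C               88
0   Airport        91     C               95
7   Airport        92     E               96
8     North       103     A              107
filter rows where payments_plus_4 <= 47:
  branch  payments grade  payments_plus_4
4  South         2     C                6
5  South        43     C               47
Then the mean of column 'payments': 22.5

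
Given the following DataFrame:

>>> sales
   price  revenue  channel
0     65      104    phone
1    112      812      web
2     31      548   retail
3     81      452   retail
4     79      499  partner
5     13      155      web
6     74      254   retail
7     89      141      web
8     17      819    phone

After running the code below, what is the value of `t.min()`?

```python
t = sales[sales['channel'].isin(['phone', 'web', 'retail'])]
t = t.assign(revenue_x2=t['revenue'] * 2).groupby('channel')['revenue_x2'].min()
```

208

filter rows where channel in ['phone', 'web', 'retail']:
   price  revenue channel
0     65      104   phone
1    112      812     web
2     31      548  retail
3     81      452  retail
5     13      155     web
6     74      254  retail
7     89      141     web
8     17      819   phone
add column revenue_x2 = t['revenue'] * 2:
   price  revenue channel  revenue_x2
0     65      104   phone         208
1    112      812     web        1624
2     31      548  retail        1096
3     81      452  retail         904
5     13      155     web         310
6     74      254  retail         508
7     89      141     web         282
8     17      819   phone        1638
group by channel, min of revenue_x2:
channel
phone     208
retail    508
web       282
Name: revenue_x2, dtype: int64
min of the resulting series → 208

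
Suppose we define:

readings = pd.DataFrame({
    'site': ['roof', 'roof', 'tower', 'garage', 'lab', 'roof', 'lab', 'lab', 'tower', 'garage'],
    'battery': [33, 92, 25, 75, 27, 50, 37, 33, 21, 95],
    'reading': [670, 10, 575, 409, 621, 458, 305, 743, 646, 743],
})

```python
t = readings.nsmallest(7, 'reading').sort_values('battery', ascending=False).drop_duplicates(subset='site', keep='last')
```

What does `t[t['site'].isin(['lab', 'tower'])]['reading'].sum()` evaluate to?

1267

take 7 rows with smallest reading:
     site  battery  reading
1    roof       92       10
6     lab       37      305
3  garage       75      409
5    roof       50      458
2   tower       25      575
4     lab       27      621
8   tower       21      646
sort by battery descending:
     site  battery  reading
1    roof       92       10
3  garage       75      409
5    roof       50      458
6     lab       37      305
4     lab       27      621
2   tower       25      575
8   tower       21      646
drop duplicate site (keep=last):
     site  battery  reading
3  garage       75      409
5    roof       50      458
4     lab       27      621
8   tower       21      646
filter rows where site in ['lab', 'tower']:
    site  battery  reading
4    lab       27      621
8  tower       21      646
Reading off the sum of column 'reading', we get 1267.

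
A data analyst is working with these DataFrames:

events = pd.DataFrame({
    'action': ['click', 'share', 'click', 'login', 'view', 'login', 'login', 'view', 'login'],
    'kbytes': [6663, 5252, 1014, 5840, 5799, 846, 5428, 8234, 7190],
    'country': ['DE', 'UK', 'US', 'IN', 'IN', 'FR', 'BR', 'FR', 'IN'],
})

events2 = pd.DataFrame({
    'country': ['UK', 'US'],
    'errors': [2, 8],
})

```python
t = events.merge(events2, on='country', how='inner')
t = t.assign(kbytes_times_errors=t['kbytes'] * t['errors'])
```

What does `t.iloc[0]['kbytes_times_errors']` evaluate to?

merge on 'country' (how='inner') → 2 rows:
  action  kbytes country  errors
0  share    5252      UK       2
1  click    1014      US       8
add column kbytes_times_errors = t['kbytes'] * t['errors']:
  action  kbytes country  errors  kbytes_times_errors
0  share    5252      UK       2                10504
1  click    1014      US       8                 8112
Then the value at position 0, column 'kbytes_times_errors': 10504

10504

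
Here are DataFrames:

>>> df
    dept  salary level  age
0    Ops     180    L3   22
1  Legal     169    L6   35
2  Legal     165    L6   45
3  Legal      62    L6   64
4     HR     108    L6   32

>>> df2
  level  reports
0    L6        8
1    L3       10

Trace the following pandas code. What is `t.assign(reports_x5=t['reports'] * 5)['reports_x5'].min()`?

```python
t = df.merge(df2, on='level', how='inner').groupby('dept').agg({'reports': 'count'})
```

5

merge on 'level' (how='inner') → 5 rows:
    dept  salary level  age  reports
0    Ops     180    L3   22       10
1  Legal     169    L6   35        8
2  Legal     165    L6   45        8
3  Legal      62    L6   64        8
4     HR     108    L6   32        8
group by dept, count of reports:
       reports
dept          
HR           1
Legal        3
Ops          1
add column reports_x5 = t['reports'] * 5:
       reports  reports_x5
dept                      
HR           1           5
Legal        3          15
Ops          1           5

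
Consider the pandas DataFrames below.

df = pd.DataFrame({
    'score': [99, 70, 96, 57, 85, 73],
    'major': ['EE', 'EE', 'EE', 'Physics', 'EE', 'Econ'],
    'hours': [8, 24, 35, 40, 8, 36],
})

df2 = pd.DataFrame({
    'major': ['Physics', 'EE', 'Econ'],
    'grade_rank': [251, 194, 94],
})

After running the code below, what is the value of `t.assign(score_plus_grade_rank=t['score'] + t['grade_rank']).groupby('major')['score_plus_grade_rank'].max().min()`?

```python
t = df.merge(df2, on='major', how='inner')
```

167

merge on 'major' (how='inner') → 6 rows:
   score    major  hours  grade_rank
0     99       EE      8         194
1     70       EE     24         194
2     96       EE     35         194
3     57  Physics     40         251
4     85       EE      8         194
5     73     Econ     36          94
add column score_plus_grade_rank = t['score'] + t['grade_rank']:
   score    major  hours  grade_rank  score_plus_grade_rank
0     99       EE      8         194                    293
1     70       EE     24         194                    264
2     96       EE     35         194                    290
3     57  Physics     40         251                    308
4     85       EE      8         194                    279
5     73     Econ     36          94                    167
group by major, max of score_plus_grade_rank:
major
EE         293
Econ       167
Physics    308
Name: score_plus_grade_rank, dtype: int64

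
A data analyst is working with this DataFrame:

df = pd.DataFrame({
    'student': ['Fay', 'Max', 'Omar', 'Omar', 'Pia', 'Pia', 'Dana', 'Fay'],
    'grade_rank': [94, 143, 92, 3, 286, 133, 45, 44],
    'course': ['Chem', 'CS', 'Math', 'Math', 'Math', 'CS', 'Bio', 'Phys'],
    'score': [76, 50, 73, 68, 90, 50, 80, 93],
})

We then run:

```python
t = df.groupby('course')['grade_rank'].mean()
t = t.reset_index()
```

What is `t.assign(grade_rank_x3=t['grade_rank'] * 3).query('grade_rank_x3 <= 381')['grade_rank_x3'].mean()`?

group by course, mean of grade_rank:
course
Bio      45.0
CS      138.0
Chem     94.0
Math    127.0
Phys     44.0
Name: grade_rank, dtype: float64
reset_index():
  course  grade_rank
0    Bio        45.0
1     CS       138.0
2   Chem        94.0
3   Math       127.0
4   Phys        44.0
add column grade_rank_x3 = t['grade_rank'] * 3:
  course  grade_rank  grade_rank_x3
0    Bio        45.0          135.0
1     CS       138.0          414.0
2   Chem        94.0          282.0
3   Math       127.0          381.0
4   Phys        44.0          132.0
filter rows where grade_rank_x3 <= 381:
  course  grade_rank  grade_rank_x3
0    Bio        45.0          135.0
2   Chem        94.0          282.0
3   Math       127.0          381.0
4   Phys        44.0          132.0

232.5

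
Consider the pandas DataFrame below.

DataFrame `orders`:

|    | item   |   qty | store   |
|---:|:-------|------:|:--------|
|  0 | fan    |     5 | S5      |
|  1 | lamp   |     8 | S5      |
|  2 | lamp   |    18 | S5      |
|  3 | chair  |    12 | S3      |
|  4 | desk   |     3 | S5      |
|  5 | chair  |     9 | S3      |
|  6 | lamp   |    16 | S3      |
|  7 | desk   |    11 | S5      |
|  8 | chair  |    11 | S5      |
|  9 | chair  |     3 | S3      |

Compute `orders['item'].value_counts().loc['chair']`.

4

value_counts of item:
item
chair    4
lamp     3
desk     2
fan      1
Name: count, dtype: int64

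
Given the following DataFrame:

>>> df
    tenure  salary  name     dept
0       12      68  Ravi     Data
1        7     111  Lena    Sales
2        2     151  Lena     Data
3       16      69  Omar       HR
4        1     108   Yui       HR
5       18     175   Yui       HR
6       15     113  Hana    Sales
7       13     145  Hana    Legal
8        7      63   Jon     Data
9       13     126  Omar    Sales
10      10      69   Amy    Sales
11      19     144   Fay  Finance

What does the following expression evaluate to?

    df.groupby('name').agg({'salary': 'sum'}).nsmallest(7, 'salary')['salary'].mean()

151.285714286

group by name, sum of salary:
      salary
name        
Amy       69
Fay      144
Hana     258
Jon       63
Lena     262
Omar     195
Ravi      68
Yui      283
take 7 rows with smallest salary:
      salary
name        
Jon       63
Ravi      68
Amy       69
Fay      144
Omar     195
Hana     258
Lena     262
Taking the mean of column 'salary' gives 151.285714286.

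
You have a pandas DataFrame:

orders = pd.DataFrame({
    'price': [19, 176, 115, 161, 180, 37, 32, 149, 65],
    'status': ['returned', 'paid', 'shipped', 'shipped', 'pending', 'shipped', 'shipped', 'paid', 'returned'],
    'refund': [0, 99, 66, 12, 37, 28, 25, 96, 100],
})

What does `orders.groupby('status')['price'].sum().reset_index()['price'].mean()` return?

group by status, sum of price:
status
paid        325
pending     180
returned     84
shipped     345
Name: price, dtype: int64
reset_index():
     status  price
0      paid    325
1   pending    180
2  returned     84
3   shipped    345
The mean of column 'price' is 233.5.

233.5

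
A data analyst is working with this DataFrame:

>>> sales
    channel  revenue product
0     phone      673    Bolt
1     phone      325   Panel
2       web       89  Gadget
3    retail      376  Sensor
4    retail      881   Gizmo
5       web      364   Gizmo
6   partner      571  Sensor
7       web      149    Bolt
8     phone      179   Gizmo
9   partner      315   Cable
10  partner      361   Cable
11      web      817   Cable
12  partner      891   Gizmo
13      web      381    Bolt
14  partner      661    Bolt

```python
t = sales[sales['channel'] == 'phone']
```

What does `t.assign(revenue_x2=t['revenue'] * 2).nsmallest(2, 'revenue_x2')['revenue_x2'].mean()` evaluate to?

504.0

filter rows where channel == 'phone':
  channel  revenue product
0   phone      673    Bolt
1   phone      325   Panel
8   phone      179   Gizmo
add column revenue_x2 = t['revenue'] * 2:
  channel  revenue product  revenue_x2
0   phone      673    Bolt        1346
1   phone      325   Panel         650
8   phone      179   Gizmo         358
take 2 rows with smallest revenue_x2:
  channel  revenue product  revenue_x2
8   phone      179   Gizmo         358
1   phone      325   Panel         650
The mean of column 'revenue_x2' is 504.0.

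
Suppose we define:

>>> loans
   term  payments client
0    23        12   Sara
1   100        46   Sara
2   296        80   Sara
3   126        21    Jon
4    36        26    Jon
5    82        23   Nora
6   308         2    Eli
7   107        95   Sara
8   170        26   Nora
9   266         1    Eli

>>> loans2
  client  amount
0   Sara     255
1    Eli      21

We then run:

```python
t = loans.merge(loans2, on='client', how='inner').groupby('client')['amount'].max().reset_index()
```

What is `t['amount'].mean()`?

merge on 'client' (how='inner') → 6 rows:
   term  payments client  amount
0    23        12   Sara     255
1   100        46   Sara     255
2   296        80   Sara     255
3   308         2    Eli      21
4   107        95   Sara     255
5   266         1    Eli      21
group by client, max of amount:
client
Eli      21
Sara    255
Name: amount, dtype: int64
reset_index():
  client  amount
0    Eli      21
1   Sara     255

138.0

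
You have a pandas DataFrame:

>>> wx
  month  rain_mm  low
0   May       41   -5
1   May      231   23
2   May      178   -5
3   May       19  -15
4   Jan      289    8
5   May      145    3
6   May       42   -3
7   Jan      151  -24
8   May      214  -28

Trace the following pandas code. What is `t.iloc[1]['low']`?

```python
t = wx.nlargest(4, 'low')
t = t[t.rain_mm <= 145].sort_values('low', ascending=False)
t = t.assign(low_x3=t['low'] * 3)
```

take 4 rows with largest low:
  month  rain_mm  low
1   May      231   23
4   Jan      289    8
5   May      145    3
6   May       42   -3
filter rows where rain_mm <= 145:
  month  rain_mm  low
5   May      145    3
6   May       42   -3
sort by low descending:
  month  rain_mm  low
5   May      145    3
6   May       42   -3
add column low_x3 = t['low'] * 3:
  month  rain_mm  low  low_x3
5   May      145    3       9
6   May       42   -3      -9

-3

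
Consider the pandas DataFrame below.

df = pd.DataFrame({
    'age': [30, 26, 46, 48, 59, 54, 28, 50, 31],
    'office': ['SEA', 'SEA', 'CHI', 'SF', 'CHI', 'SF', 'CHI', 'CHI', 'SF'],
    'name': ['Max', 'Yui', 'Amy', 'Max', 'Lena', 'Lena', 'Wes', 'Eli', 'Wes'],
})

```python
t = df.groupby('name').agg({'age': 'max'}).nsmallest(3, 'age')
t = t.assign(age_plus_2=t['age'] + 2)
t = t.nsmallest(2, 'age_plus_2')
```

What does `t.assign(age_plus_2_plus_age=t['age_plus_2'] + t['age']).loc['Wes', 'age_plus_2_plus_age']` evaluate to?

group by name, max of age:
      age
name     
Amy    46
Eli    50
Lena   59
Max    48
Wes    31
Yui    26
take 3 rows with smallest age:
      age
name     
Yui    26
Wes    31
Amy    46
add column age_plus_2 = t['age'] + 2:
      age  age_plus_2
name                 
Yui    26          28
Wes    31          33
Amy    46          48
take 2 rows with smallest age_plus_2:
      age  age_plus_2
name                 
Yui    26          28
Wes    31          33
add column age_plus_2_plus_age = t['age_plus_2'] + t['age']:
      age  age_plus_2  age_plus_2_plus_age
name                                      
Yui    26          28                   54
Wes    31          33                   64
Taking the value at row 'Wes', column 'age_plus_2_plus_age' gives 64.

64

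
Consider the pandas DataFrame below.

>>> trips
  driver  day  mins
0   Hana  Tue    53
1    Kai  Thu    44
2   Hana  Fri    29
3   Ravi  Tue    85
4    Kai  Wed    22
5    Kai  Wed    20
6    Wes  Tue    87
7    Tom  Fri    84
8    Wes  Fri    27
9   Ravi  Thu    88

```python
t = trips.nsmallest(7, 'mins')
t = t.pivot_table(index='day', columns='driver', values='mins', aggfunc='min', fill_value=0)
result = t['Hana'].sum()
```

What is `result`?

take 7 rows with smallest mins:
  driver  day  mins
5    Kai  Wed    20
4    Kai  Wed    22
8    Wes  Fri    27
2   Hana  Fri    29
1    Kai  Thu    44
0   Hana  Tue    53
7    Tom  Fri    84
pivot: rows=day, cols=driver, min(mins):
driver  Hana  Kai  Tom  Wes
day                        
Fri       29    0   84   27
Thu        0   44    0    0
Tue       53    0    0    0
Wed        0   20    0    0

82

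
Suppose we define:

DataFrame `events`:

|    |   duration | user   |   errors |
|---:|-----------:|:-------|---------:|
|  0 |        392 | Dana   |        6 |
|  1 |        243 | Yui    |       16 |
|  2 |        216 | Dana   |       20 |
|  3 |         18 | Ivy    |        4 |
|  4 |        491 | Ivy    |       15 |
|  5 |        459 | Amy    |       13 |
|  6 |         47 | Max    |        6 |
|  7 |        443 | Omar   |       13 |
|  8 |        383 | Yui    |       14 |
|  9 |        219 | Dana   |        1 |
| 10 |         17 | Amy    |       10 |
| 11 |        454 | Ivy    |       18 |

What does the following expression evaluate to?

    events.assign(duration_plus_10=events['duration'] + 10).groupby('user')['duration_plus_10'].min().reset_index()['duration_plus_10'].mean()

174.0

add column duration_plus_10 = events['duration'] + 10:
    duration  user  errors  duration_plus_10
0        392  Dana       6               402
1        243   Yui      16               253
2        216  Dana      20               226
3         18   Ivy       4                28
4        491   Ivy      15               501
5        459   Amy      13               469
6         47   Max       6                57
7        443  Omar      13               453
8        383   Yui      14               393
9        219  Dana       1               229
10        17   Amy      10                27
11       454   Ivy      18               464
group by user, min of duration_plus_10:
user
Amy      27
Dana    226
Ivy      28
Max      57
Omar    453
Yui     253
Name: duration_plus_10, dtype: int64
reset_index():
   user  duration_plus_10
0   Amy                27
1  Dana               226
2   Ivy                28
3   Max                57
4  Omar               453
5   Yui               253
The mean of column 'duration_plus_10' is 174.0.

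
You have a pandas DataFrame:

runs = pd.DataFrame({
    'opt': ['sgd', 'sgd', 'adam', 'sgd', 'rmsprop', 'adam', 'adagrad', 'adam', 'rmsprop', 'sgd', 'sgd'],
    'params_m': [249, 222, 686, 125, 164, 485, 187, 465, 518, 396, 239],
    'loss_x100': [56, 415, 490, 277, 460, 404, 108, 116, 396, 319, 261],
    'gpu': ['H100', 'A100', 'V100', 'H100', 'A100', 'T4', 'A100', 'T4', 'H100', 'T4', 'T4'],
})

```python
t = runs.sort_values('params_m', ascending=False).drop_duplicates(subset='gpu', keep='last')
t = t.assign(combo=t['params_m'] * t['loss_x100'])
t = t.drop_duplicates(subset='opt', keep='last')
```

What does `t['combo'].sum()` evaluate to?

446205

sort by params_m descending:
        opt  params_m  loss_x100   gpu
2      adam       686        490  V100
8   rmsprop       518        396  H100
5      adam       485        404    T4
7      adam       465        116    T4
9       sgd       396        319    T4
0       sgd       249         56  H100
10      sgd       239        261    T4
1       sgd       222        415  A100
6   adagrad       187        108  A100
4   rmsprop       164        460  A100
3       sgd       125        277  H100
drop duplicate gpu (keep=last):
        opt  params_m  loss_x100   gpu
2      adam       686        490  V100
10      sgd       239        261    T4
4   rmsprop       164        460  A100
3       sgd       125        277  H100
add column combo = t['params_m'] * t['loss_x100']:
        opt  params_m  loss_x100   gpu   combo
2      adam       686        490  V100  336140
10      sgd       239        261    T4   62379
4   rmsprop       164        460  A100   75440
3       sgd       125        277  H100   34625
drop duplicate opt (keep=last):
       opt  params_m  loss_x100   gpu   combo
2     adam       686        490  V100  336140
4  rmsprop       164        460  A100   75440
3      sgd       125        277  H100   34625
Finally, sum of column 'combo' = 446205.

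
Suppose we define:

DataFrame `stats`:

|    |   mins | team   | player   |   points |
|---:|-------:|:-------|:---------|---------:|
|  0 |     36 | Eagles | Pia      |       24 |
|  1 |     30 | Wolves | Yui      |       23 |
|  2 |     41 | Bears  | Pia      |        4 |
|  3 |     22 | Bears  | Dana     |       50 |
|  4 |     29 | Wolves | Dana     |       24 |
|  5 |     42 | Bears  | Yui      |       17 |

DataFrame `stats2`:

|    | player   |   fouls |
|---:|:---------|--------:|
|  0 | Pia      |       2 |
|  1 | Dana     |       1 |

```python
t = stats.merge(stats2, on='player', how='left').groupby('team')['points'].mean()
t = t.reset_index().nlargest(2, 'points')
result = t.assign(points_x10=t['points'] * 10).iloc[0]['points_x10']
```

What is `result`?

merge on 'player' (how='left') → 6 rows:
   mins    team player  points  fouls
0    36  Eagles    Pia      24    2.0
1    30  Wolves    Yui      23    NaN
2    41   Bears    Pia       4    2.0
3    22   Bears   Dana      50    1.0
4    29  Wolves   Dana      24    1.0
5    42   Bears    Yui      17    NaN
group by team, mean of points:
team
Bears     23.666667
Eagles    24.000000
Wolves    23.500000
Name: points, dtype: float64
reset_index():
     team     points
0   Bears  23.666667
1  Eagles  24.000000
2  Wolves  23.500000
take 2 rows with largest points:
     team     points
1  Eagles  24.000000
0   Bears  23.666667
add column points_x10 = t['points'] * 10:
     team     points  points_x10
1  Eagles  24.000000  240.000000
0   Bears  23.666667  236.666667

240.0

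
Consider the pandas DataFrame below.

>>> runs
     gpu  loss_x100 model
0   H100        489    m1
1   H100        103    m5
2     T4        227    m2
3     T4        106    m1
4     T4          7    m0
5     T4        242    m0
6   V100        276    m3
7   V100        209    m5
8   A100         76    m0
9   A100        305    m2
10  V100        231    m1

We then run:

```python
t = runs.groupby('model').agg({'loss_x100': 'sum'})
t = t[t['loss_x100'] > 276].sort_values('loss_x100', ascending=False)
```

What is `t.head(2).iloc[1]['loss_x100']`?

group by model, sum of loss_x100:
       loss_x100
model           
m0           325
m1           826
m2           532
m3           276
m5           312
filter rows where loss_x100 > 276:
       loss_x100
model           
m0           325
m1           826
m2           532
m5           312
sort by loss_x100 descending:
       loss_x100
model           
m1           826
m2           532
m0           325
m5           312
take first 2 rows:
       loss_x100
model           
m1           826
m2           532

532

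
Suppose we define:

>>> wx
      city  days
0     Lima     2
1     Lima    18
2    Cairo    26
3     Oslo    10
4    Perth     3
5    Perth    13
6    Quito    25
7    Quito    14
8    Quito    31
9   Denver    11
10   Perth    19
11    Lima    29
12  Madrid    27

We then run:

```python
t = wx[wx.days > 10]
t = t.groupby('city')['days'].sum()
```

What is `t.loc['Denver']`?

11

filter rows where days > 10:
      city  days
1     Lima    18
2    Cairo    26
5    Perth    13
6    Quito    25
7    Quito    14
8    Quito    31
9   Denver    11
10   Perth    19
11    Lima    29
12  Madrid    27
group by city, sum of days:
city
Cairo     26
Denver    11
Lima      47
Madrid    27
Perth     32
Quito     70
Name: days, dtype: int64
The value at index 'Denver' is 11.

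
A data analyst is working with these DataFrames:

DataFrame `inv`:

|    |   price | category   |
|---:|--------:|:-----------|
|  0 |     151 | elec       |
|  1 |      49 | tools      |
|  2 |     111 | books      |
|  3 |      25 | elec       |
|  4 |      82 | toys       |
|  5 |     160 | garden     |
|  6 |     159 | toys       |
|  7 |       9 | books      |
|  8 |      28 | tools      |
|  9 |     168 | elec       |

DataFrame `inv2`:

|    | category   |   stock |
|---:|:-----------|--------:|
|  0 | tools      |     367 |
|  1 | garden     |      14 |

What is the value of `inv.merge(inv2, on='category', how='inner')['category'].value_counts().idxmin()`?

garden

merge on 'category' (how='inner') → 3 rows:
   price category  stock
0     49    tools    367
1    160   garden     14
2     28    tools    367
value_counts of category:
category
tools     2
garden    1
Name: count, dtype: int64
label with the smallest value → garden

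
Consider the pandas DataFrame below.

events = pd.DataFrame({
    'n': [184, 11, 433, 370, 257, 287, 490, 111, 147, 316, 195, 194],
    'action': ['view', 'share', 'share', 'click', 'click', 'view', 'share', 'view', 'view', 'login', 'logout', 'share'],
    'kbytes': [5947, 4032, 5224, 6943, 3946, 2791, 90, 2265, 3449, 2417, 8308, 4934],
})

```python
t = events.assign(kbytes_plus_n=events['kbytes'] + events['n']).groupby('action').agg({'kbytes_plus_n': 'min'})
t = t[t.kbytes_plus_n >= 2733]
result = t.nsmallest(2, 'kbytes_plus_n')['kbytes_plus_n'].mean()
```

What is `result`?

add column kbytes_plus_n = events['kbytes'] + events['n']:
      n  action  kbytes  kbytes_plus_n
0   184    view    5947           6131
1    11   share    4032           4043
2   433   share    5224           5657
3   370   click    6943           7313
4   257   click    3946           4203
5   287    view    2791           3078
6   490   share      90            580
7   111    view    2265           2376
8   147    view    3449           3596
9   316   login    2417           2733
10  195  logout    8308           8503
11  194   share    4934           5128
group by action, min of kbytes_plus_n:
        kbytes_plus_n
action               
click            4203
login            2733
logout           8503
share             580
view             2376
filter rows where kbytes_plus_n >= 2733:
        kbytes_plus_n
action               
click            4203
login            2733
logout           8503
take 2 rows with smallest kbytes_plus_n:
        kbytes_plus_n
action               
login            2733
click            4203
Hence 3468.0.

3468.0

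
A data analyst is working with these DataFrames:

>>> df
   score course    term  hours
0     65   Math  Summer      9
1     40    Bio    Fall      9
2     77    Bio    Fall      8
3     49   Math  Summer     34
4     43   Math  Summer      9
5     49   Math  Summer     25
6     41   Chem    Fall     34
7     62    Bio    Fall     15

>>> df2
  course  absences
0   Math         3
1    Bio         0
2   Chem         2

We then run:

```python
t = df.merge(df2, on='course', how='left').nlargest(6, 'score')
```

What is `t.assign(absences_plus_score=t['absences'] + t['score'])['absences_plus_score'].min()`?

merge on 'course' (how='left') → 8 rows:
   score course    term  hours  absences
0     65   Math  Summer      9         3
1     40    Bio    Fall      9         0
2     77    Bio    Fall      8         0
3     49   Math  Summer     34         3
4     43   Math  Summer      9         3
5     49   Math  Summer     25         3
6     41   Chem    Fall     34         2
7     62    Bio    Fall     15         0
take 6 rows with largest score:
   score course    term  hours  absences
2     77    Bio    Fall      8         0
0     65   Math  Summer      9         3
7     62    Bio    Fall     15         0
3     49   Math  Summer     34         3
5     49   Math  Summer     25         3
4     43   Math  Summer      9         3
add column absences_plus_score = t['absences'] + t['score']:
   score course    term  hours  absences  absences_plus_score
2     77    Bio    Fall      8         0                   77
0     65   Math  Summer      9         3                   68
7     62    Bio    Fall     15         0                   62
3     49   Math  Summer     34         3                   52
5     49   Math  Summer     25         3                   52
4     43   Math  Summer      9         3                   46
Finally, min of column 'absences_plus_score' = 46.

46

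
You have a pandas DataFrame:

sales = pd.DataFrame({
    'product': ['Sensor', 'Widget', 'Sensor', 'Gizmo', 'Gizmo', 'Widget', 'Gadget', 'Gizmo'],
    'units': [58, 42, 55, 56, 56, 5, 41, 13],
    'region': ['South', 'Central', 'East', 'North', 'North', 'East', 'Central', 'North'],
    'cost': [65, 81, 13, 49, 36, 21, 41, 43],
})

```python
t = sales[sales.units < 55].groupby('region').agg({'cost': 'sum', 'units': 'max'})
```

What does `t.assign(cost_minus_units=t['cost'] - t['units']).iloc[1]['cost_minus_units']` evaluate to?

16

filter rows where units < 55:
  product  units   region  cost
1  Widget     42  Central    81
5  Widget      5     East    21
6  Gadget     41  Central    41
7   Gizmo     13    North    43
group by region: sum(cost), max(units):
         cost  units
region              
Central   122     42
East       21      5
North      43     13
add column cost_minus_units = t['cost'] - t['units']:
         cost  units  cost_minus_units
region                                
Central   122     42                80
East       21      5                16
North      43     13                30
Finally, value at position 1, column 'cost_minus_units' = 16.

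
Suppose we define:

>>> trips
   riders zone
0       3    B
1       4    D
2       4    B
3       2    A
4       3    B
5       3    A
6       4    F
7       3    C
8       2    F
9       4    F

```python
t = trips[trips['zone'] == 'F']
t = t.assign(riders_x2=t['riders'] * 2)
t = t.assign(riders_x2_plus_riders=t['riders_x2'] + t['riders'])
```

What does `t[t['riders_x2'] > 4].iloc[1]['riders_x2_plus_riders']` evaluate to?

filter rows where zone == 'F':
   riders zone
6       4    F
8       2    F
9       4    F
add column riders_x2 = t['riders'] * 2:
   riders zone  riders_x2
6       4    F          8
8       2    F          4
9       4    F          8
add column riders_x2_plus_riders = t['riders_x2'] + t['riders']:
   riders zone  riders_x2  riders_x2_plus_riders
6       4    F          8                     12
8       2    F          4                      6
9       4    F          8                     12
filter rows where riders_x2 > 4:
   riders zone  riders_x2  riders_x2_plus_riders
6       4    F          8                     12
9       4    F          8                     12

12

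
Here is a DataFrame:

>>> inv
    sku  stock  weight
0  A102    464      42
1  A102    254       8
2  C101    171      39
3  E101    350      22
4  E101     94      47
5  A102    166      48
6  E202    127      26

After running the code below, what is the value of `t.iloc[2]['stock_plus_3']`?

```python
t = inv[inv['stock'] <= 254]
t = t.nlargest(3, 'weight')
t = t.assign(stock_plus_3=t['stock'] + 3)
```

filter rows where stock <= 254:
    sku  stock  weight
1  A102    254       8
2  C101    171      39
4  E101     94      47
5  A102    166      48
6  E202    127      26
take 3 rows with largest weight:
    sku  stock  weight
5  A102    166      48
4  E101     94      47
2  C101    171      39
add column stock_plus_3 = t['stock'] + 3:
    sku  stock  weight  stock_plus_3
5  A102    166      48           169
4  E101     94      47            97
2  C101    171      39           174

174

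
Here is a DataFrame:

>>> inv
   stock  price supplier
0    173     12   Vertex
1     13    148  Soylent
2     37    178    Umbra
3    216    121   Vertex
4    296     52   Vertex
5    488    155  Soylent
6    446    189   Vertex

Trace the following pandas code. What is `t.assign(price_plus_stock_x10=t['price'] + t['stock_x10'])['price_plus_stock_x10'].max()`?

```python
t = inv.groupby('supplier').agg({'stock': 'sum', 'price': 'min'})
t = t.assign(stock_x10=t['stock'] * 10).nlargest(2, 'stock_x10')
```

group by supplier: sum(stock), min(price):
          stock  price
supplier              
Soylent     501    148
Umbra        37    178
Vertex     1131     12
add column stock_x10 = t['stock'] * 10:
          stock  price  stock_x10
supplier                         
Soylent     501    148       5010
Umbra        37    178        370
Vertex     1131     12      11310
take 2 rows with largest stock_x10:
          stock  price  stock_x10
supplier                         
Vertex     1131     12      11310
Soylent     501    148       5010
add column price_plus_stock_x10 = t['price'] + t['stock_x10']:
          stock  price  stock_x10  price_plus_stock_x10
supplier                                               
Vertex     1131     12      11310                 11322
Soylent     501    148       5010                  5158
max of column 'price_plus_stock_x10' → 11322

11322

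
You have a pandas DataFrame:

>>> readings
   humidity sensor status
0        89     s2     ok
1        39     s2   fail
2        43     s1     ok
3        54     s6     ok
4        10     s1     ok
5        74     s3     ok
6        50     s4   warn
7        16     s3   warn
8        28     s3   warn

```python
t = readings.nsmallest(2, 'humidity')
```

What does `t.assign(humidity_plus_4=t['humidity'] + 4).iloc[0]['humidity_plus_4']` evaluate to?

take 2 rows with smallest humidity:
   humidity sensor status
4        10     s1     ok
7        16     s3   warn
add column humidity_plus_4 = t['humidity'] + 4:
   humidity sensor status  humidity_plus_4
4        10     s1     ok               14
7        16     s3   warn               20
Finally, value at position 0, column 'humidity_plus_4' = 14.

14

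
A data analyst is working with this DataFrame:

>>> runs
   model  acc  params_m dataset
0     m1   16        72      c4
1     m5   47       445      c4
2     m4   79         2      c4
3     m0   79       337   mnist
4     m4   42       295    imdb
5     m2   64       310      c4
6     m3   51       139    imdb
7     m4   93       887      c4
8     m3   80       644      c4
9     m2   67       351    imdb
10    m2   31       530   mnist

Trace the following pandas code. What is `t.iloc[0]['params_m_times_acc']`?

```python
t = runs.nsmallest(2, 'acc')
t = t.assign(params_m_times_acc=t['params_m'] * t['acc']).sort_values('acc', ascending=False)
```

16430

take 2 rows with smallest acc:
   model  acc  params_m dataset
0     m1   16        72      c4
10    m2   31       530   mnist
add column params_m_times_acc = t['params_m'] * t['acc']:
   model  acc  params_m dataset  params_m_times_acc
0     m1   16        72      c4                1152
10    m2   31       530   mnist               16430
sort by acc descending:
   model  acc  params_m dataset  params_m_times_acc
10    m2   31       530   mnist               16430
0     m1   16        72      c4                1152
value at position 0, column 'params_m_times_acc' → 16430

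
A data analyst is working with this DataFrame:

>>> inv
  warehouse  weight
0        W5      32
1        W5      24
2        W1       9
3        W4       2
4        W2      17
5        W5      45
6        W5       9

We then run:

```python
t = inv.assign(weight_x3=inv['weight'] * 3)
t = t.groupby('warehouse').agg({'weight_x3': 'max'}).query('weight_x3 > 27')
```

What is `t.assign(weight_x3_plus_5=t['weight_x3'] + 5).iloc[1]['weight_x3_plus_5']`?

add column weight_x3 = inv['weight'] * 3:
  warehouse  weight  weight_x3
0        W5      32         96
1        W5      24         72
2        W1       9         27
3        W4       2          6
4        W2      17         51
5        W5      45        135
6        W5       9         27
group by warehouse, max of weight_x3:
           weight_x3
warehouse           
W1                27
W2                51
W4                 6
W5               135
filter rows where weight_x3 > 27:
           weight_x3
warehouse           
W2                51
W5               135
add column weight_x3_plus_5 = t['weight_x3'] + 5:
           weight_x3  weight_x3_plus_5
warehouse                             
W2                51                56
W5               135               140
value at position 1, column 'weight_x3_plus_5' → 140

140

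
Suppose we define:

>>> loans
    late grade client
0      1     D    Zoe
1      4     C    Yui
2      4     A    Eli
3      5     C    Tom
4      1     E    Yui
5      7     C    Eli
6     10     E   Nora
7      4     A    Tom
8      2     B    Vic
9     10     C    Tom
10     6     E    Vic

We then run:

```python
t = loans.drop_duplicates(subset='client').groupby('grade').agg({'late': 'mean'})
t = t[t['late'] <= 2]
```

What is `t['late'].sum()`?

3.0

drop duplicate client (keep=first):
   late grade client
0     1     D    Zoe
1     4     C    Yui
2     4     A    Eli
3     5     C    Tom
6    10     E   Nora
8     2     B    Vic
group by grade, mean of late:
       late
grade      
A       4.0
B       2.0
C       4.5
D       1.0
E      10.0
filter rows where late <= 2:
       late
grade      
B       2.0
D       1.0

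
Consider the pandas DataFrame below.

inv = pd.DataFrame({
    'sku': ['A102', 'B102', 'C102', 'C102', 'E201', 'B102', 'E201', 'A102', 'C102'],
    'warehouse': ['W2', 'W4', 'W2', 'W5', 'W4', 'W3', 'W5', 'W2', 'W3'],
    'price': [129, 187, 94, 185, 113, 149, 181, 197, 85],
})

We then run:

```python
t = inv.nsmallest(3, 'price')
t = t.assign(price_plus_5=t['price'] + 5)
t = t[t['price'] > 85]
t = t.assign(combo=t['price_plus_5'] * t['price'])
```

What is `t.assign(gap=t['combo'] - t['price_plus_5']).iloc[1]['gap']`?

take 3 rows with smallest price:
    sku warehouse  price
8  C102        W3     85
2  C102        W2     94
4  E201        W4    113
add column price_plus_5 = t['price'] + 5:
    sku warehouse  price  price_plus_5
8  C102        W3     85            90
2  C102        W2     94            99
4  E201        W4    113           118
filter rows where price > 85:
    sku warehouse  price  price_plus_5
2  C102        W2     94            99
4  E201        W4    113           118
add column combo = t['price_plus_5'] * t['price']:
    sku warehouse  price  price_plus_5  combo
2  C102        W2     94            99   9306
4  E201        W4    113           118  13334
add column gap = t['combo'] - t['price_plus_5']:
    sku warehouse  price  price_plus_5  combo    gap
2  C102        W2     94            99   9306   9207
4  E201        W4    113           118  13334  13216
Taking the value at position 1, column 'gap' gives 13216.

13216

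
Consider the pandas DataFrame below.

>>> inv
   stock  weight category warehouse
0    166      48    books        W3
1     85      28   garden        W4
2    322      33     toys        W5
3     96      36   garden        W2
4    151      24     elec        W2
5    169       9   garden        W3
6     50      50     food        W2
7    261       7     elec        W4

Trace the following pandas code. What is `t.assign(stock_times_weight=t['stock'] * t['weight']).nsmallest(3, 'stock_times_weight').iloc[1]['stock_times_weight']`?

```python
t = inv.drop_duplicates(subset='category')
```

2500

drop duplicate category (keep=first):
   stock  weight category warehouse
0    166      48    books        W3
1     85      28   garden        W4
2    322      33     toys        W5
4    151      24     elec        W2
6     50      50     food        W2
add column stock_times_weight = t['stock'] * t['weight']:
   stock  weight category warehouse  stock_times_weight
0    166      48    books        W3                7968
1     85      28   garden        W4                2380
2    322      33     toys        W5               10626
4    151      24     elec        W2                3624
6     50      50     food        W2                2500
take 3 rows with smallest stock_times_weight:
   stock  weight category warehouse  stock_times_weight
1     85      28   garden        W4                2380
6     50      50     food        W2                2500
4    151      24     elec        W2                3624
Reading off the value at position 1, column 'stock_times_weight', we get 2500.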